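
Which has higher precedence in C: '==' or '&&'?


'==' is equality (level 6); '&&' is logical AND (level 2)
Higher level binds tighter
'==' has higher precedence than '&&'


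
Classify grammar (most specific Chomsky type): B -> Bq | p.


Left-linear: every RHS is a terminal or one nonterminal followed by a terminal
Classification: Type 3 (Regular)


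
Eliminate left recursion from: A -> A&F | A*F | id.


Left-recursive alternatives: A&F, A*F; non-recursive: id
Introduce A': A -> idA', A' -> &FA' | *FA' | ε


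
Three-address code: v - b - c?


Break into single-operator statements:
t1 = v - b
t2 = t1 - c


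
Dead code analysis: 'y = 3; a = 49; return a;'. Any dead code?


y is assigned but never read
Dead: 'y = 3'


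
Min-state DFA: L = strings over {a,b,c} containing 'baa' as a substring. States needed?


KMP-style automaton: 3 progress states + 1 absorbing accept = 4
Minimal DFA: 4 states


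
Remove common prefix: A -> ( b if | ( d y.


Common prefix: '('
Factored: A -> ( A', A' -> b if | d y


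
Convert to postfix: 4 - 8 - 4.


Left to right (same or higher precedence on left)
Postfix: 4 8 - 4 -


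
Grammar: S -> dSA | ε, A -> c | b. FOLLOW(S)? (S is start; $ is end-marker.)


$ ∈ FOLLOW(S). For each A -> αBβ: add FIRST(β)\{ε} to FOLLOW(B); if β nullable, add FOLLOW(A).
FOLLOW(S) = {$, b, c}


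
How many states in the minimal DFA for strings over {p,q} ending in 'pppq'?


Track the longest suffix of input matching a prefix of 'pppq': 5 classes (prefixes of length 0..4)
Minimal DFA: 5 states


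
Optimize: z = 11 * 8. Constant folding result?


11 * 8 = 88 at compile time
Optimized: z = 88


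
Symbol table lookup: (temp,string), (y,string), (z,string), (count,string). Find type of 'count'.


Lookup 'count' → type string


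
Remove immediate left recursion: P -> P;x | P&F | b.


Left-recursive alternatives: P;x, P&F; non-recursive: b
Introduce P': P -> bP', P' -> ;xP' | &FP' | ε


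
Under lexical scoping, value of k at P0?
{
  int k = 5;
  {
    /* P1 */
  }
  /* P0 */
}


k declared in the same block as P0
k = 5


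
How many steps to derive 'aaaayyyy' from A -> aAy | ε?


Derivation: A => aAy => aaAyy => aaaAyyy => aaaaAyyyy => aaaayyyy
Steps: 5


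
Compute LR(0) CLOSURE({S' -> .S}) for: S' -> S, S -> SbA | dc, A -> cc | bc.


Start: S' -> .S
For each item with dot before a nonterminal B, add B -> .γ for every B-production
Closure: [S' -> .S, S -> .SbA, S -> .dc]


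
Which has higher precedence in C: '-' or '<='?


'-' is additive (level 9); '<=' is relational (level 7)
Higher level binds tighter
'-' has higher precedence than '<='


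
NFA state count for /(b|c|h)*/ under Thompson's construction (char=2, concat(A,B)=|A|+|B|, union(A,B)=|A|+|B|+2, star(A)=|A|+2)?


Syntax tree has 3 char leaf(s), 2 union(s), 1 star(s)
chars contribute 3×2 = 6; each union adds +2; each star adds +2
Total: 6 + 4 + 2 = 12 states


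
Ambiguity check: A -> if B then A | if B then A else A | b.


dangling else: 'if B then if B then b else b' parses two ways
Ambiguous


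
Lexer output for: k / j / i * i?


Scan left to right, longest-match per lexeme
Tokens: ID(k), OP(/), ID(j), OP(/), ID(i), OP(*), ID(i)


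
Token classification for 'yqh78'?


Pattern: letter/underscore followed by alphanumerics, not a keyword
Type: IDENTIFIER


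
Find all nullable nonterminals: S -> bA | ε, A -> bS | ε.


A nonterminal is nullable iff some alternative derives ε (directly, or every symbol in it is nullable)
Nullable: {A, S}


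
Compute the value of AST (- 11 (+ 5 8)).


Evaluate inner: (+ 5 8) = 13
Evaluate root: (- 11 13) = -2
Result: -2


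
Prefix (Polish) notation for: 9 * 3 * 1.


left-to-right (same/higher precedence on left): tree is (* (* 9 3) 1)
Prefix: * * 9 3 1


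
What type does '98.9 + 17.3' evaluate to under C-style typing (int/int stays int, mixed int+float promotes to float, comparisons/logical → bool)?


Operand types: float + float
Rule: mixed int/float promotes to float; int/int stays int
Result type: float


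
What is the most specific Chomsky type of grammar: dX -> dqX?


LHS has context (more than one symbol) and |LHS| ≤ |RHS|
Classification: Type 1 (Context-Sensitive)


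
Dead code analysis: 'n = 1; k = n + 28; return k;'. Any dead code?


n is read by k's definition; k is returned
No dead code


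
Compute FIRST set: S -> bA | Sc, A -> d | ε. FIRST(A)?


Per alternative of A: FIRST(d) = {d}; FIRST(ε) = {ε}
FIRST(A) = {d, ε}


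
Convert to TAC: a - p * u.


Break into single-operator statements:
t1 = p * u
t2 = a - t1


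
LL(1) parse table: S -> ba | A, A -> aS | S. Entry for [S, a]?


For [S, a]: 'a' ∈ FIRST(A)
Entry: S -> A


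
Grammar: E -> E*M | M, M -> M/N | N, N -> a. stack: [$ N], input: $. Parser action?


'N' (not preceded by M/) is the handle for M -> N
Action: reduce (M -> N)


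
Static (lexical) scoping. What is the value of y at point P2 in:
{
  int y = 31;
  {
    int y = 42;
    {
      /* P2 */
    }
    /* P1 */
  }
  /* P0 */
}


P2's block does not declare y; resolves to the enclosing declaration at depth 1
y = 42


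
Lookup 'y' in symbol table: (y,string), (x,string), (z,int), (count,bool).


Lookup 'y' → type string


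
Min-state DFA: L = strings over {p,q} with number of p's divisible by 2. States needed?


Track (count of p) mod 2: states 0..1, accept at 0
Minimal DFA: 2 states


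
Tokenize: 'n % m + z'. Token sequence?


Scan left to right, longest-match per lexeme
Tokens: ID(n), OP(%), ID(m), OP(+), ID(z)


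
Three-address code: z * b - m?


Break into single-operator statements:
t1 = z * b
t2 = t1 - m


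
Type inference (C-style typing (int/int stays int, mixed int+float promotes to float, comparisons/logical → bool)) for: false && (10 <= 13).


Operand types: bool && bool
Rule: logical operators take bool operands and yield bool
Result type: bool


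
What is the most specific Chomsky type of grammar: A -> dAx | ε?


Single nonterminal LHS, but d^n x^n is not regular
Classification: Type 2 (Context-Free)


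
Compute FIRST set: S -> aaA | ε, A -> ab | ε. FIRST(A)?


Per alternative of A: FIRST(ab) = {a}; FIRST(ε) = {ε}
FIRST(A) = {a, ε}


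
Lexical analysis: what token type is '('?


Pattern: delimiter/punctuation
Type: PUNCTUATION


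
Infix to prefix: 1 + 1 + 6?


left-to-right (same/higher precedence on left): tree is (+ (+ 1 1) 6)
Prefix: + + 1 1 6


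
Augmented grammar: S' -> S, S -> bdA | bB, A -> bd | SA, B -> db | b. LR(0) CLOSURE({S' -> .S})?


Start: S' -> .S
For each item with dot before a nonterminal B, add B -> .γ for every B-production
Closure: [S' -> .S, S -> .bdA, S -> .bB]


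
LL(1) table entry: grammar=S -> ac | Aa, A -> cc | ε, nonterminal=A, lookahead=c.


For [A, c]: 'c' ∈ FIRST(cc)
Entry: A -> cc


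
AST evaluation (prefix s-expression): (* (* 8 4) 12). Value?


Evaluate inner: (* 8 4) = 32
Evaluate root: (* 32 12) = 384
Result: 384


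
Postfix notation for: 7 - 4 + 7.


Left to right (same or higher precedence on left)
Postfix: 7 4 - 7 +


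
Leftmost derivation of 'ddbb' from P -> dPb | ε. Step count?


Derivation: P => dPb => ddPbb => ddbb
Steps: 3


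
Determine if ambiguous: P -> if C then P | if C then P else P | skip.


dangling else: 'if C then if C then skip else skip' parses two ways
Ambiguous


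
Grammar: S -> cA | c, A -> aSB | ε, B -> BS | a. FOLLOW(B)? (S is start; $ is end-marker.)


$ ∈ FOLLOW(S). For each A -> αBβ: add FIRST(β)\{ε} to FOLLOW(B); if β nullable, add FOLLOW(A).
FOLLOW(B) = {$, a, c}


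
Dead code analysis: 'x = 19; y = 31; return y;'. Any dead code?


x is assigned but never read
Dead: 'x = 19'


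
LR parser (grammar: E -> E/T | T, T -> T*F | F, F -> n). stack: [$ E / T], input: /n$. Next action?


handle 'E/T' on top; lookahead ∈ FOLLOW(E) = {/, $}
Action: reduce (E -> E/T)


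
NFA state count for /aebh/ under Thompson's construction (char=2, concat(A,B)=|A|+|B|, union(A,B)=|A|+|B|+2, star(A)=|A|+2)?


Syntax tree has 4 char leaf(s), 0 union(s), 0 star(s)
chars contribute 4×2 = 8; each union adds +2; each star adds +2
Total: 8 + 0 + 0 = 8 states


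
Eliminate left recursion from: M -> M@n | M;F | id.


Left-recursive alternatives: M@n, M;F; non-recursive: id
Introduce M': M -> idM', M' -> @nM' | ;FM' | ε


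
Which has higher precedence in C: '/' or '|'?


'/' is multiplicative (level 10); '|' is bitwise OR (level 3)
Higher level binds tighter
'/' has higher precedence than '|'


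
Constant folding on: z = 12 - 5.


12 - 5 = 7 at compile time
Optimized: z = 7


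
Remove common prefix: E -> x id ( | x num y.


Common prefix: 'x'
Factored: E -> x E', E' -> id ( | num y


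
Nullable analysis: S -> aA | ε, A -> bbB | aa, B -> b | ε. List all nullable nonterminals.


A nonterminal is nullable iff some alternative derives ε (directly, or every symbol in it is nullable)
Nullable: {B, S}


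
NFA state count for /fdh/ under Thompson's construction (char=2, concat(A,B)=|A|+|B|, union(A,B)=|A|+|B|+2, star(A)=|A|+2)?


Syntax tree has 3 char leaf(s), 0 union(s), 0 star(s)
chars contribute 3×2 = 6; each union adds +2; each star adds +2
Total: 6 + 0 + 0 = 6 states


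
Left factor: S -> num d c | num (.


Common prefix: 'num'
Factored: S -> num S', S' -> d c | (


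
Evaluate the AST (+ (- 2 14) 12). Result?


Evaluate inner: (- 2 14) = -12
Evaluate root: (+ -12 12) = 0
Result: 0


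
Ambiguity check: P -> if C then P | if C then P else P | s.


dangling else: 'if C then if C then s else s' parses two ways
Ambiguous


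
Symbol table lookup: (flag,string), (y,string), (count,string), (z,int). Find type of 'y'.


Lookup 'y' → type string


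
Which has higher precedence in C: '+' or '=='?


'+' is additive (level 9); '==' is equality (level 6)
Higher level binds tighter
'+' has higher precedence than '=='


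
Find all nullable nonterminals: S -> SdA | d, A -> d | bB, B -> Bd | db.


A nonterminal is nullable iff some alternative derives ε (directly, or every symbol in it is nullable)
Nullable: {}


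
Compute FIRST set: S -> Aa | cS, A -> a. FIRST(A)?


Per alternative of A: FIRST(a) = {a}
FIRST(A) = {a}


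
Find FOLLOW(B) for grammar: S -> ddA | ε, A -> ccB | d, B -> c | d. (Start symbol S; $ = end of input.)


$ ∈ FOLLOW(S). For each A -> αBβ: add FIRST(β)\{ε} to FOLLOW(B); if β nullable, add FOLLOW(A).
FOLLOW(B) = {$}


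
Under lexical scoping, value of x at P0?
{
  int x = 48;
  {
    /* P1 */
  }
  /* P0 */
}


x declared in the same block as P0
x = 48


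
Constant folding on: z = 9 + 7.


9 + 7 = 16 at compile time
Optimized: z = 16


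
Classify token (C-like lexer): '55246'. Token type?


Pattern: digits only
Type: INTEGER_LITERAL


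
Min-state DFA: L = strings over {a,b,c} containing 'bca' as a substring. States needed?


KMP-style automaton: 3 progress states + 1 absorbing accept = 4
Minimal DFA: 4 states


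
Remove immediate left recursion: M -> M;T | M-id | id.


Left-recursive alternatives: M;T, M-id; non-recursive: id
Introduce M': M -> idM', M' -> ;TM' | -idM' | ε


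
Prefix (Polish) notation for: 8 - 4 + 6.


left-to-right (same/higher precedence on left): tree is (+ (- 8 4) 6)
Prefix: + - 8 4 6


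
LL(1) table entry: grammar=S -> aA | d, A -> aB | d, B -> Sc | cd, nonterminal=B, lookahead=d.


For [B, d]: 'd' ∈ FIRST(Sc)
Entry: B -> Sc


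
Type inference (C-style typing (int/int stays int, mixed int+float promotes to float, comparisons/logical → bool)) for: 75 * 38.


Operand types: int * int
Rule: mixed int/float promotes to float; int/int stays int
Result type: int


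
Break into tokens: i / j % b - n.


Scan left to right, longest-match per lexeme
Tokens: ID(i), OP(/), ID(j), OP(%), ID(b), OP(-), ID(n)


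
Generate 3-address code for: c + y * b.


Break into single-operator statements:
t1 = y * b
t2 = c + t1


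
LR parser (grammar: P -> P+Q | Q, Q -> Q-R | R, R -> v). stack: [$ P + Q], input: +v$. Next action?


handle 'P+Q' on top; lookahead ∈ FOLLOW(P) = {+, $}
Action: reduce (P -> P+Q)


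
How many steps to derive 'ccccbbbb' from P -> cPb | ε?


Derivation: P => cPb => ccPbb => cccPbbb => ccccPbbbb => ccccbbbb
Steps: 5


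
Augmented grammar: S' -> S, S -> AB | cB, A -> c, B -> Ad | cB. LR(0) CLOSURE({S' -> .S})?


Start: S' -> .S
For each item with dot before a nonterminal B, add B -> .γ for every B-production
Closure: [S' -> .S, S -> .AB, S -> .cB, A -> .c]


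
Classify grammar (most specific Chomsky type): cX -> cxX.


LHS has context (more than one symbol) and |LHS| ≤ |RHS|
Classification: Type 1 (Context-Sensitive)


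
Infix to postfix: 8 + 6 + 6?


Left to right (same or higher precedence on left)
Postfix: 8 6 + 6 +


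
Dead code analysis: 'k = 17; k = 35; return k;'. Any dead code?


first assignment to k is overwritten before any read
Dead: 'k = 17'


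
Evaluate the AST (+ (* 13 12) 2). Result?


Evaluate inner: (* 13 12) = 156
Evaluate root: (+ 156 2) = 158
Result: 158


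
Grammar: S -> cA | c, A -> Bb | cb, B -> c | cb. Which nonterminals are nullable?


A nonterminal is nullable iff some alternative derives ε (directly, or every symbol in it is nullable)
Nullable: {}


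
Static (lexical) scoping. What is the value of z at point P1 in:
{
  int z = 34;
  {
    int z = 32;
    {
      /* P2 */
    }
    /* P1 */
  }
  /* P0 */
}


z declared in the same block as P1
z = 32


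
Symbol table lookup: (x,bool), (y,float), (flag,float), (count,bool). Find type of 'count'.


Lookup 'count' → type bool


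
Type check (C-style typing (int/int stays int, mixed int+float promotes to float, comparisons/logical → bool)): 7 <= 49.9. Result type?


Operand types: int <= float
Rule: comparison yields bool
Result type: bool


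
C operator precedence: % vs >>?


'%' is multiplicative (level 10); '>>' is shift (level 8)
Higher level binds tighter
'%' has higher precedence than '>>'


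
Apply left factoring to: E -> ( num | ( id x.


Common prefix: '('
Factored: E -> ( E', E' -> num | id x


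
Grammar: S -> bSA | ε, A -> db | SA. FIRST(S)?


Per alternative of S: FIRST(bSA) = {b}; FIRST(ε) = {ε}
FIRST(S) = {b, ε}


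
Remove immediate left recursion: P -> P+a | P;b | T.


Left-recursive alternatives: P+a, P;b; non-recursive: T
Introduce P': P -> TP', P' -> +aP' | ;bP' | ε


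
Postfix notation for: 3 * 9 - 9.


Left to right (same or higher precedence on left)
Postfix: 3 9 * 9 -


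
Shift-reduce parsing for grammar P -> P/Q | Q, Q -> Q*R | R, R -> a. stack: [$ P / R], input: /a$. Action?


'R' (not preceded by Q*) is the handle for Q -> R
Action: reduce (Q -> R)


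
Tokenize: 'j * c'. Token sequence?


Scan left to right, longest-match per lexeme
Tokens: ID(j), OP(*), ID(c)


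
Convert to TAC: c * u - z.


Break into single-operator statements:
t1 = c * u
t2 = t1 - z


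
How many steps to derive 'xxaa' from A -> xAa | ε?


Derivation: A => xAa => xxAaa => xxaa
Steps: 3


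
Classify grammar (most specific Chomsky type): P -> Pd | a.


Left-linear: every RHS is a terminal or one nonterminal followed by a terminal
Classification: Type 3 (Regular)


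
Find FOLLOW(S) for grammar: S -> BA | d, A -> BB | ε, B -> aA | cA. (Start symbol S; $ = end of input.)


$ ∈ FOLLOW(S). For each A -> αBβ: add FIRST(β)\{ε} to FOLLOW(B); if β nullable, add FOLLOW(A).
FOLLOW(S) = {$}


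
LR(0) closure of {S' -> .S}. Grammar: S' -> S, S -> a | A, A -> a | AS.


Start: S' -> .S
For each item with dot before a nonterminal B, add B -> .γ for every B-production
Closure: [S' -> .S, S -> .a, S -> .A, A -> .a, A -> .AS]


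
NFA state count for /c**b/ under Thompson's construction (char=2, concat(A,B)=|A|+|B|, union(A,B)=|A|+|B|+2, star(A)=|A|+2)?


Syntax tree has 2 char leaf(s), 0 union(s), 2 star(s)
chars contribute 2×2 = 4; each union adds +2; each star adds +2
Total: 4 + 0 + 4 = 8 states


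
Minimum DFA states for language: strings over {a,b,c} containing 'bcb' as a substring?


KMP-style automaton: 3 progress states + 1 absorbing accept = 4
Minimal DFA: 4 states


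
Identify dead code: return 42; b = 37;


statement follows a return and is unreachable
Dead: 'b = 37'


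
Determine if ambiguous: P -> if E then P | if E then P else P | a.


dangling else: 'if E then if E then a else a' parses two ways
Ambiguous


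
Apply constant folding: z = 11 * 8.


11 * 8 = 88 at compile time
Optimized: z = 88


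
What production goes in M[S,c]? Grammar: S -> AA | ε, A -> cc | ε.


For [S, c]: 'c' ∈ FIRST(AA)
Entry: S -> AA


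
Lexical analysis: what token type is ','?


Pattern: delimiter/punctuation
Type: PUNCTUATION


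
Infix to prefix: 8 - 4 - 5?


left-to-right (same/higher precedence on left): tree is (- (- 8 4) 5)
Prefix: - - 8 4 5


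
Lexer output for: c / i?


Scan left to right, longest-match per lexeme
Tokens: ID(c), OP(/), ID(i)


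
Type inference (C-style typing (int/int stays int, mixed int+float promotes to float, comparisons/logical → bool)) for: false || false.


Operand types: bool || bool
Rule: logical operators take bool operands and yield bool
Result type: bool


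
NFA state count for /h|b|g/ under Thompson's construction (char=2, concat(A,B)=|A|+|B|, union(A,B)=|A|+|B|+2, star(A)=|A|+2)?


Syntax tree has 3 char leaf(s), 2 union(s), 0 star(s)
chars contribute 3×2 = 6; each union adds +2; each star adds +2
Total: 6 + 4 + 0 = 10 states


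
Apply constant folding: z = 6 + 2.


6 + 2 = 8 at compile time
Optimized: z = 8


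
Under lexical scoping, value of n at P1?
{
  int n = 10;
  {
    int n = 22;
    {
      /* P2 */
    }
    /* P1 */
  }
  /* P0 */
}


n declared in the same block as P1
n = 22


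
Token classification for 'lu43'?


Pattern: letter/underscore followed by alphanumerics, not a keyword
Type: IDENTIFIER


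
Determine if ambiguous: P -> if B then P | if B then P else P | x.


dangling else: 'if B then if B then x else x' parses two ways
Ambiguous


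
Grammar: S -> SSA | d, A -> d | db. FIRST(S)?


Per alternative of S: FIRST(SSA) = {d}; FIRST(d) = {d}
FIRST(S) = {d}


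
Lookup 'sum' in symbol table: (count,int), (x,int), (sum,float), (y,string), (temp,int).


Lookup 'sum' → type float


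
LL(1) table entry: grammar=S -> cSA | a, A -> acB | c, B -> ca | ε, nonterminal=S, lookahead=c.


For [S, c]: 'c' ∈ FIRST(cSA)
Entry: S -> cSA


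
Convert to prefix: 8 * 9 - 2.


left-to-right (same/higher precedence on left): tree is (- (* 8 9) 2)
Prefix: - * 8 9 2


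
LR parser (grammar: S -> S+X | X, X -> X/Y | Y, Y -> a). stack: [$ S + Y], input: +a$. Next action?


'Y' (not preceded by X/) is the handle for X -> Y
Action: reduce (X -> Y)


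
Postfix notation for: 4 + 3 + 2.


Left to right (same or higher precedence on left)
Postfix: 4 3 + 2 +


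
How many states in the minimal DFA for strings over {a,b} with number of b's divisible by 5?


Track (count of b) mod 5: states 0..4, accept at 0
Minimal DFA: 5 states


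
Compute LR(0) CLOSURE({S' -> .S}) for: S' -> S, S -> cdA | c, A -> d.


Start: S' -> .S
For each item with dot before a nonterminal B, add B -> .γ for every B-production
Closure: [S' -> .S, S -> .cdA, S -> .c]


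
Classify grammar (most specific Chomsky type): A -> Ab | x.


Left-linear: every RHS is a terminal or one nonterminal followed by a terminal
Classification: Type 3 (Regular)


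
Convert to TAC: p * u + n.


Break into single-operator statements:
t1 = p * u
t2 = t1 + n


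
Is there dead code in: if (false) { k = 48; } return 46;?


condition is constant false, so the whole block is unreachable
Dead: 'if (false) { k = 48; }'


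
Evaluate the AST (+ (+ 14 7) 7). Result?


Evaluate inner: (+ 14 7) = 21
Evaluate root: (+ 21 7) = 28
Result: 28


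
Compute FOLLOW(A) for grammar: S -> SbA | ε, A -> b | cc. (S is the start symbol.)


$ ∈ FOLLOW(S). For each A -> αBβ: add FIRST(β)\{ε} to FOLLOW(B); if β nullable, add FOLLOW(A).
FOLLOW(A) = {$, b}


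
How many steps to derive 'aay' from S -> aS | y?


Derivation: S => aS => aaS => aay
Steps: 3


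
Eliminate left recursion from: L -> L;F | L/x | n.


Left-recursive alternatives: L;F, L/x; non-recursive: n
Introduce L': L -> nL', L' -> ;FL' | /xL' | ε


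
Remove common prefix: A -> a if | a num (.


Common prefix: 'a'
Factored: A -> a A', A' -> if | num (


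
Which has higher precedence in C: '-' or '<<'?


'-' is additive (level 9); '<<' is shift (level 8)
Higher level binds tighter
'-' has higher precedence than '<<'


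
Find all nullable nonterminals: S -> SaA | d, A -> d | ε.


A nonterminal is nullable iff some alternative derives ε (directly, or every symbol in it is nullable)
Nullable: {A}


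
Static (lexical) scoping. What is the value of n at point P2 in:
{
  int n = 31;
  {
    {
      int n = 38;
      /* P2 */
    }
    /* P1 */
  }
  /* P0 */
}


n declared in the same block as P2
n = 38


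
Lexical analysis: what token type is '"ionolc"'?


Pattern: double-quoted sequence
Type: STRING_LITERAL


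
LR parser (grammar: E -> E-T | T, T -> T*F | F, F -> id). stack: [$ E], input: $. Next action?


start symbol E on stack, input exhausted
Action: accept


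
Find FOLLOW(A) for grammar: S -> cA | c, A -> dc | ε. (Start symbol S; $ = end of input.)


$ ∈ FOLLOW(S). For each A -> αBβ: add FIRST(β)\{ε} to FOLLOW(B); if β nullable, add FOLLOW(A).
FOLLOW(A) = {$}


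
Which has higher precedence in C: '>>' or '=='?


'>>' is shift (level 8); '==' is equality (level 6)
Higher level binds tighter
'>>' has higher precedence than '=='


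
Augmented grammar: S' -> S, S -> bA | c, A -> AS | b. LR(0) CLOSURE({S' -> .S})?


Start: S' -> .S
For each item with dot before a nonterminal B, add B -> .γ for every B-production
Closure: [S' -> .S, S -> .bA, S -> .c]


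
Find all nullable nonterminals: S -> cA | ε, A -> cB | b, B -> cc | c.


A nonterminal is nullable iff some alternative derives ε (directly, or every symbol in it is nullable)
Nullable: {S}


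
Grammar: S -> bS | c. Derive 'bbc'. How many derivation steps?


Derivation: S => bS => bbS => bbc
Steps: 3


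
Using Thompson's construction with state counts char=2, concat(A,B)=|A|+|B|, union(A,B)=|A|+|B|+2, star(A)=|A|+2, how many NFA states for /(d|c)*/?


Syntax tree has 2 char leaf(s), 1 union(s), 1 star(s)
chars contribute 2×2 = 4; each union adds +2; each star adds +2
Total: 4 + 2 + 2 = 8 states


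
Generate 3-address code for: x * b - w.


Break into single-operator statements:
t1 = x * b
t2 = t1 - w


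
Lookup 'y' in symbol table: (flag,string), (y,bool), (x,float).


Lookup 'y' → type bool


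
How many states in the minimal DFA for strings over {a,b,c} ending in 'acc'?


Track the longest suffix of input matching a prefix of 'acc': 4 classes (prefixes of length 0..3)
Minimal DFA: 4 states


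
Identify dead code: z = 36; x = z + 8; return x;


z is read by x's definition; x is returned
No dead code


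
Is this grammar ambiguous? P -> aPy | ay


balanced a^n…y^n: each string has a unique parse
Unambiguous


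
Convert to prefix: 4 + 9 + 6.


left-to-right (same/higher precedence on left): tree is (+ (+ 4 9) 6)
Prefix: + + 4 9 6


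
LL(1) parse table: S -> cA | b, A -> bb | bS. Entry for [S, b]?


For [S, b]: 'b' ∈ FIRST(b)
Entry: S -> b


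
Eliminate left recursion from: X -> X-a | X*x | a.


Left-recursive alternatives: X-a, X*x; non-recursive: a
Introduce X': X -> aX', X' -> -aX' | *xX' | ε


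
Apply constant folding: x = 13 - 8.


13 - 8 = 5 at compile time
Optimized: x = 5


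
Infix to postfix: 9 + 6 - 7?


Left to right (same or higher precedence on left)
Postfix: 9 6 + 7 -


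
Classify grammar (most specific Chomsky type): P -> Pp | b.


Left-linear: every RHS is a terminal or one nonterminal followed by a terminal
Classification: Type 3 (Regular)


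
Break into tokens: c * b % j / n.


Scan left to right, longest-match per lexeme
Tokens: ID(c), OP(*), ID(b), OP(%), ID(j), OP(/), ID(n)


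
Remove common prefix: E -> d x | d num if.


Common prefix: 'd'
Factored: E -> d E', E' -> x | num if


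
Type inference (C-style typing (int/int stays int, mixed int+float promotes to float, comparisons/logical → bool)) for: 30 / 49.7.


Operand types: int / float
Rule: mixed int/float promotes to float; int/int stays int
Result type: float


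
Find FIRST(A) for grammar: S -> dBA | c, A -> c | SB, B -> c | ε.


Per alternative of A: FIRST(c) = {c}; FIRST(SB) = {c, d}
FIRST(A) = {c, d}


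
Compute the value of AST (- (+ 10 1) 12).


Evaluate inner: (+ 10 1) = 11
Evaluate root: (- 11 12) = -1
Result: -1


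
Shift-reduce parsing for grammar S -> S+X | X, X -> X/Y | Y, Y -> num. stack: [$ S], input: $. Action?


start symbol S on stack, input exhausted
Action: accept


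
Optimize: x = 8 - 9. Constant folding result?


8 - 9 = -1 at compile time
Optimized: x = -1


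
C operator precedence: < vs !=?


'<' is relational (level 7); '!=' is equality (level 6)
Higher level binds tighter
'<' has higher precedence than '!='


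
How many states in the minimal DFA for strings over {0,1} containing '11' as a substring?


KMP-style automaton: 2 progress states + 1 absorbing accept = 3
Minimal DFA: 3 states


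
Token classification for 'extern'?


Pattern: reserved word
Type: KEYWORD


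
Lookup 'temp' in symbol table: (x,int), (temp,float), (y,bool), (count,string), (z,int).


Lookup 'temp' → type float


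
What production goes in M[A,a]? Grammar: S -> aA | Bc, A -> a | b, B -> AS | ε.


For [A, a]: 'a' ∈ FIRST(a)
Entry: A -> a


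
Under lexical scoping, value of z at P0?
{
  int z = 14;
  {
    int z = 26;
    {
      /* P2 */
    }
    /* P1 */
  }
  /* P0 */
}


z declared in the same block as P0
z = 14


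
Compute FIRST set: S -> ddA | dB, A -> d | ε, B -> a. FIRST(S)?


Per alternative of S: FIRST(ddA) = {d}; FIRST(dB) = {d}
FIRST(S) = {d}


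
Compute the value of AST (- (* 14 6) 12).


Evaluate inner: (* 14 6) = 84
Evaluate root: (- 84 12) = 72
Result: 72


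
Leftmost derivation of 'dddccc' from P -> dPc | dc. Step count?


Derivation: P => dPc => ddPcc => dddccc
Steps: 3


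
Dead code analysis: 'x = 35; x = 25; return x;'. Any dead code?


first assignment to x is overwritten before any read
Dead: 'x = 35'


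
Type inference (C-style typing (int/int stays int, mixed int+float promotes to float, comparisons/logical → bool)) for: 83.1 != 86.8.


Operand types: float != float
Rule: comparison yields bool
Result type: bool


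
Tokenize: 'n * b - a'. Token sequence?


Scan left to right, longest-match per lexeme
Tokens: ID(n), OP(*), ID(b), OP(-), ID(a)


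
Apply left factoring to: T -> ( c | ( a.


Common prefix: '('
Factored: T -> ( T', T' -> c | a


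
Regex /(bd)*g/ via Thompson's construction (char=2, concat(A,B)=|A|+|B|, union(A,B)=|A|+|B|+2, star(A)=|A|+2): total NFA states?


Syntax tree has 3 char leaf(s), 0 union(s), 1 star(s)
chars contribute 3×2 = 6; each union adds +2; each star adds +2
Total: 6 + 0 + 2 = 8 states


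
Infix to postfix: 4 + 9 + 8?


Left to right (same or higher precedence on left)
Postfix: 4 9 + 8 +


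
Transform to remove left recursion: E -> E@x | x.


Left-recursive alternatives: E@x; non-recursive: x
Introduce E': E -> xE', E' -> @xE' | ε


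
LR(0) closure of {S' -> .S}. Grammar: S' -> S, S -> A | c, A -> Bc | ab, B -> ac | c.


Start: S' -> .S
For each item with dot before a nonterminal B, add B -> .γ for every B-production
Closure: [S' -> .S, S -> .A, S -> .c, A -> .Bc, A -> .ab, B -> .ac, B -> .c]


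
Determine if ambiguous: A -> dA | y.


right-linear, alternatives start with distinct terminals 'd' vs 'y': unique leftmost derivation
Unambiguous


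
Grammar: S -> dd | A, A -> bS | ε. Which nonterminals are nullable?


A nonterminal is nullable iff some alternative derives ε (directly, or every symbol in it is nullable)
Nullable: {A, S}


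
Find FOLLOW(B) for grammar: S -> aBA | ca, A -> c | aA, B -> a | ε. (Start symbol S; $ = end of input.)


$ ∈ FOLLOW(S). For each A -> αBβ: add FIRST(β)\{ε} to FOLLOW(B); if β nullable, add FOLLOW(A).
FOLLOW(B) = {a, c}


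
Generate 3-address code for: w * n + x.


Break into single-operator statements:
t1 = w * n
t2 = t1 + x


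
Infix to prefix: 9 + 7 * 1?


'*' binds tighter: tree is (+ 9 (* 7 1))
Prefix: + 9 * 7 1


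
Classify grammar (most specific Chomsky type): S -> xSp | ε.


Single nonterminal LHS, but x^n p^n is not regular
Classification: Type 2 (Context-Free)


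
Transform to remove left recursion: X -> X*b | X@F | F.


Left-recursive alternatives: X*b, X@F; non-recursive: F
Introduce X': X -> FX', X' -> *bX' | @FX' | ε


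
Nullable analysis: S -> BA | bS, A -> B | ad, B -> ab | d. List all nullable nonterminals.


A nonterminal is nullable iff some alternative derives ε (directly, or every symbol in it is nullable)
Nullable: {}


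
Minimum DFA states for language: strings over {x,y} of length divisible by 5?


Track length mod 5: states 0..4, accept at 0
Minimal DFA: 5 states


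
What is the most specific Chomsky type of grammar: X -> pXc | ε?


Single nonterminal LHS, but p^n c^n is not regular
Classification: Type 2 (Context-Free)


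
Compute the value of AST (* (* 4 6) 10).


Evaluate inner: (* 4 6) = 24
Evaluate root: (* 24 10) = 240
Result: 240


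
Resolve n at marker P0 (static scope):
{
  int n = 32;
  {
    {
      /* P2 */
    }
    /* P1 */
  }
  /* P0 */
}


n declared in the same block as P0
n = 32


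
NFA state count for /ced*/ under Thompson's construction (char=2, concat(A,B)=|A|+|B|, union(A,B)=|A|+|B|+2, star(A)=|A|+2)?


Syntax tree has 3 char leaf(s), 0 union(s), 1 star(s)
chars contribute 3×2 = 6; each union adds +2; each star adds +2
Total: 6 + 0 + 2 = 8 states


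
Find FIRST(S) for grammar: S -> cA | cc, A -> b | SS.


Per alternative of S: FIRST(cA) = {c}; FIRST(cc) = {c}
FIRST(S) = {c}


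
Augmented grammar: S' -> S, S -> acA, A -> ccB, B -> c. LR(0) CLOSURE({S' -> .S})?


Start: S' -> .S
For each item with dot before a nonterminal B, add B -> .γ for every B-production
Closure: [S' -> .S, S -> .acA]


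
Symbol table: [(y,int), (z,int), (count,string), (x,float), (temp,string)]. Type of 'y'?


Lookup 'y' → type int


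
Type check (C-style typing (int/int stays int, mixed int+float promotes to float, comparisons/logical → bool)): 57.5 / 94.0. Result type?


Operand types: float / float
Rule: mixed int/float promotes to float; int/int stays int
Result type: float


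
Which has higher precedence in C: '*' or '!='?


'*' is multiplicative (level 10); '!=' is equality (level 6)
Higher level binds tighter
'*' has higher precedence than '!='


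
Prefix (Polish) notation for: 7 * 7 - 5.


left-to-right (same/higher precedence on left): tree is (- (* 7 7) 5)
Prefix: - * 7 7 5


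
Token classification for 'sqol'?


Pattern: letter/underscore followed by alphanumerics, not a keyword
Type: IDENTIFIER


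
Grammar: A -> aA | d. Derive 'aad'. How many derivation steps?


Derivation: A => aA => aaA => aad
Steps: 3


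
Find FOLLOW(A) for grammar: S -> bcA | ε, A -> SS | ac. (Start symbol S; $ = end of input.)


$ ∈ FOLLOW(S). For each A -> αBβ: add FIRST(β)\{ε} to FOLLOW(B); if β nullable, add FOLLOW(A).
FOLLOW(A) = {$, b}


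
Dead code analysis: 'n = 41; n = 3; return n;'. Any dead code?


first assignment to n is overwritten before any read
Dead: 'n = 41'


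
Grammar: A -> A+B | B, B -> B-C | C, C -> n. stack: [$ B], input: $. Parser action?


lookahead ∉ {-} so B won't extend; reduce A -> B
Action: reduce (A -> B)


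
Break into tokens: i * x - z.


Scan left to right, longest-match per lexeme
Tokens: ID(i), OP(*), ID(x), OP(-), ID(z)


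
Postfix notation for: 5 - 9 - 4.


Left to right (same or higher precedence on left)
Postfix: 5 9 - 4 -


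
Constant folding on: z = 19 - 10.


19 - 10 = 9 at compile time
Optimized: z = 9


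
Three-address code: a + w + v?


Break into single-operator statements:
t1 = a + w
t2 = t1 + v


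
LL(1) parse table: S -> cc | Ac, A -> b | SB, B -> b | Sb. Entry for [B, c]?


For [B, c]: 'c' ∈ FIRST(Sb)
Entry: B -> Sb


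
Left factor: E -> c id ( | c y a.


Common prefix: 'c'
Factored: E -> c E', E' -> id ( | y a


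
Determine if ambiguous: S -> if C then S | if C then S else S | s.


dangling else: 'if C then if C then s else s' parses two ways
Ambiguous


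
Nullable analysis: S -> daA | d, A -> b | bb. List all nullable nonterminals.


A nonterminal is nullable iff some alternative derives ε (directly, or every symbol in it is nullable)
Nullable: {}


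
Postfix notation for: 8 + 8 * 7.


* has higher precedence, evaluate 8*7 first
Postfix: 8 8 7 * +


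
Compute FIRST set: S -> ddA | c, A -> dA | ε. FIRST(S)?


Per alternative of S: FIRST(ddA) = {d}; FIRST(c) = {c}
FIRST(S) = {c, d}


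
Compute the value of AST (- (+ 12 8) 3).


Evaluate inner: (+ 12 8) = 20
Evaluate root: (- 20 3) = 17
Result: 17


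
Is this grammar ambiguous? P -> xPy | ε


balanced x^n…y^n: each string has a unique parse
Unambiguous


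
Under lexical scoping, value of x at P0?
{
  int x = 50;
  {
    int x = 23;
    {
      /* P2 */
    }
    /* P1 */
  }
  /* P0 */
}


x declared in the same block as P0
x = 50


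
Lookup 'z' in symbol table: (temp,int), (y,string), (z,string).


Lookup 'z' → type string


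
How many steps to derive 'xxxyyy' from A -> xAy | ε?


Derivation: A => xAy => xxAyy => xxxAyyy => xxxyyy
Steps: 4


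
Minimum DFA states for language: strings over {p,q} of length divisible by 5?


Track length mod 5: states 0..4, accept at 0
Minimal DFA: 5 states


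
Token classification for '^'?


Pattern: operator symbol
Type: OPERATOR


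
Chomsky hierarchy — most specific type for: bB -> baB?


LHS has context (more than one symbol) and |LHS| ≤ |RHS|
Classification: Type 1 (Context-Sensitive)


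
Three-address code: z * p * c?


Break into single-operator statements:
t1 = z * p
t2 = t1 * c


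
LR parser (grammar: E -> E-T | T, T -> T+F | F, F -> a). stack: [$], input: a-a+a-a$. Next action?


no handle on stack; shift 'a'
Action: shift


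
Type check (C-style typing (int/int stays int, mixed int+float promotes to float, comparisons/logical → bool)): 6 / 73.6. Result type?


Operand types: int / float
Rule: mixed int/float promotes to float; int/int stays int
Result type: float


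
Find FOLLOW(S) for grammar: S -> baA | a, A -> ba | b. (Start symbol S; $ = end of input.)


$ ∈ FOLLOW(S). For each A -> αBβ: add FIRST(β)\{ε} to FOLLOW(B); if β nullable, add FOLLOW(A).
FOLLOW(S) = {$}


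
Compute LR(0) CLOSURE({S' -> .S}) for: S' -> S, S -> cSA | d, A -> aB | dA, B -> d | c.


Start: S' -> .S
For each item with dot before a nonterminal B, add B -> .γ for every B-production
Closure: [S' -> .S, S -> .cSA, S -> .d]


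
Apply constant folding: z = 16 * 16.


16 * 16 = 256 at compile time
Optimized: z = 256


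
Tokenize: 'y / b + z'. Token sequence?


Scan left to right, longest-match per lexeme
Tokens: ID(y), OP(/), ID(b), OP(+), ID(z)


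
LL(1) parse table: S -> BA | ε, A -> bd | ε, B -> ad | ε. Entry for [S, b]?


For [S, b]: 'b' ∈ FIRST(BA)
Entry: S -> BA


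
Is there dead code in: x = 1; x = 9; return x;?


first assignment to x is overwritten before any read
Dead: 'x = 1'


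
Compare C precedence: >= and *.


'*' is multiplicative (level 10); '>=' is relational (level 7)
Higher level binds tighter
'*' has higher precedence than '>='


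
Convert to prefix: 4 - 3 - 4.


left-to-right (same/higher precedence on left): tree is (- (- 4 3) 4)
Prefix: - - 4 3 4


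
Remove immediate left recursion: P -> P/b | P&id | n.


Left-recursive alternatives: P/b, P&id; non-recursive: n
Introduce P': P -> nP', P' -> /bP' | &idP' | ε


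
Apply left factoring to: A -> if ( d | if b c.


Common prefix: 'if'
Factored: A -> if A', A' -> ( d | b c


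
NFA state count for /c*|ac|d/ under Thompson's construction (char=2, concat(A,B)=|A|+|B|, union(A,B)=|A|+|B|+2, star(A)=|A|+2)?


Syntax tree has 4 char leaf(s), 2 union(s), 1 star(s)
chars contribute 4×2 = 8; each union adds +2; each star adds +2
Total: 8 + 4 + 2 = 14 states


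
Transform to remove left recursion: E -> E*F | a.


Left-recursive alternatives: E*F; non-recursive: a
Introduce E': E -> aE', E' -> *FE' | ε


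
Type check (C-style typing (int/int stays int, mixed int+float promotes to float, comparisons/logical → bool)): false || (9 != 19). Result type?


Operand types: bool || bool
Rule: logical operators take bool operands and yield bool
Result type: bool


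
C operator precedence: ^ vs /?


'/' is multiplicative (level 10); '^' is bitwise XOR (level 4)
Higher level binds tighter
'/' has higher precedence than '^'


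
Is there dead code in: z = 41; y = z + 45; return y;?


z is read by y's definition; y is returned
No dead code


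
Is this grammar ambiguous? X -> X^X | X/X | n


'n^n/n' has two parse trees (no precedence encoded between ^ and /)
Ambiguous


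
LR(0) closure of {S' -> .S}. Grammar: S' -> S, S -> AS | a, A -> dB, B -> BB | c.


Start: S' -> .S
For each item with dot before a nonterminal B, add B -> .γ for every B-production
Closure: [S' -> .S, S -> .AS, S -> .a, A -> .dB]


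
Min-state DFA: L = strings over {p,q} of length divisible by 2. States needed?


Track length mod 2: states 0..1, accept at 0
Minimal DFA: 2 states


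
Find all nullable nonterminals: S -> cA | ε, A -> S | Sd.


A nonterminal is nullable iff some alternative derives ε (directly, or every symbol in it is nullable)
Nullable: {A, S}


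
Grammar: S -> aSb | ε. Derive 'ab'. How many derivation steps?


Derivation: S => aSb => ab
Steps: 2


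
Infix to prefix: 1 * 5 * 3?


left-to-right (same/higher precedence on left): tree is (* (* 1 5) 3)
Prefix: * * 1 5 3


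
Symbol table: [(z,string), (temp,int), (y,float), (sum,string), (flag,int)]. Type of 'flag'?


Lookup 'flag' → type int


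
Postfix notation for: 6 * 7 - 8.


Left to right (same or higher precedence on left)
Postfix: 6 7 * 8 -


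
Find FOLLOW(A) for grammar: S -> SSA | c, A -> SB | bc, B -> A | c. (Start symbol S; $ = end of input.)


$ ∈ FOLLOW(S). For each A -> αBβ: add FIRST(β)\{ε} to FOLLOW(B); if β nullable, add FOLLOW(A).
FOLLOW(A) = {$, b, c}
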